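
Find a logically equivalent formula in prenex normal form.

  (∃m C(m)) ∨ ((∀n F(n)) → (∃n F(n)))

∃m ∃n ∃s (C(m) ∨ ¬F(n) ∨ F(s))

First replace A → B with ¬A ∨ B.
  (∃m C(m)) ∨ ¬(∀n F(n)) ∨ (∃n F(n))
Push ¬ through the quantifiers and connectives to reach negation normal form:
  (∃m C(m)) ∨ (∃n ¬F(n)) ∨ (∃n F(n))
Give each quantifier a distinct variable: n↦s.
  (∃m C(m)) ∨ (∃n ¬F(n)) ∨ (∃s F(s))
Extract every quantifier outward, since the variables are now distinct and don't occur free across branches:
  ∃m ∃n ∃s (C(m) ∨ ¬F(n) ∨ F(s))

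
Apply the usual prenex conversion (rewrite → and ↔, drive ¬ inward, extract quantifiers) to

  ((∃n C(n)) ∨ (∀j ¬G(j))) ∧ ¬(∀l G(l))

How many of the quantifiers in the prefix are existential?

Move each ¬ inward, flipping quantifiers it crosses:
  ((∃n C(n)) ∨ (∀j ¬G(j))) ∧ (∃l ¬G(l))
All bound variables are already distinct, so no renaming is needed.
Pull the quantifiers to the front (each side's bound variable is not free in the other side):
  ∃n ∀j ∃l ((C(n) ∨ ¬G(j)) ∧ ¬G(l))
The prefix is ∃n ∀j ∃l: 1 universal, 2 existential.

2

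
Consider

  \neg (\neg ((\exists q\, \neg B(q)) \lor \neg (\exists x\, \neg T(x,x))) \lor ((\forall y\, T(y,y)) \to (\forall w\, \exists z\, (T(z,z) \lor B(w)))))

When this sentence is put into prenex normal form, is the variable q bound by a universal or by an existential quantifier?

First replace A → B with ¬A ∨ B.
  \neg (\neg ((\exists q\, \neg B(q)) \lor \neg (\exists x\, \neg T(x,x))) \lor \neg (\forall y\, T(y,y)) \lor (\forall w\, \exists z\, (T(z,z) \lor B(w))))
Drive negations inward (¬∀x A ≡ ∃x ¬A, ¬∃x A ≡ ∀x ¬A, De Morgan for ∧/∨):
  ((\exists q\, \neg B(q)) \lor (\forall x\, T(x,x))) \land (\forall y\, T(y,y)) \land (\exists w\, \forall z\, (\neg T(z,z) \land \neg B(w)))
Finally move all quantifiers to the prefix:
  \exists q\, \forall x\, \forall y\, \exists w\, \forall z\, ((\neg B(q) \lor T(x,x)) \land T(y,y) \land \neg T(z,z) \land \neg B(w))
The quantifier \exists q sits under an even number of negations (counting the antecedent side of each →), so it remains existential.

existential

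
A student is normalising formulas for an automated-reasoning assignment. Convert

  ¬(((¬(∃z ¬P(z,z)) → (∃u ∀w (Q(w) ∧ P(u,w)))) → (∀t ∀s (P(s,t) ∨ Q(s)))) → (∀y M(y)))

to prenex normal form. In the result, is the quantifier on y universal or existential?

First replace A → B with ¬A ∨ B.
  ¬(¬(¬(¬¬(∃z ¬P(z,z)) ∨ (∃u ∀w (Q(w) ∧ P(u,w)))) ∨ (∀t ∀s (P(s,t) ∨ Q(s)))) ∨ (∀y M(y)))
Drive negations inward (¬∀x A ≡ ∃x ¬A, ¬∃x A ≡ ∀x ¬A, De Morgan for ∧/∨):
  ((∀z P(z,z)) ∧ (∀u ∃w (¬Q(w) ∨ ¬P(u,w))) ∨ (∀t ∀s (P(s,t) ∨ Q(s)))) ∧ (∃y ¬M(y))
Extract every quantifier outward, since the variables are now distinct and don't occur free across branches:
  ∀z ∀u ∃w ∀t ∀s ∃y ((P(z,z) ∧ (¬Q(w) ∨ ¬P(u,w)) ∨ P(s,t) ∨ Q(s)) ∧ ¬M(y))
The quantifier ∀y sits under an odd number of negations (counting the antecedent side of each →), so it flips to ∃y.

existential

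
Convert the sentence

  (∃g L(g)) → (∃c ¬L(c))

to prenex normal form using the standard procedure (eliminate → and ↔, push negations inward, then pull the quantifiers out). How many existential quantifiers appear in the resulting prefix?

Rewrite implications/biconditionals: A → B as ¬A ∨ B.
  ¬(∃g L(g)) ∨ (∃c ¬L(c))
Drive negations inward (¬∀x A ≡ ∃x ¬A, ¬∃x A ≡ ∀x ¬A, De Morgan for ∧/∨):
  (∀g ¬L(g)) ∨ (∃c ¬L(c))
All bound variables are already distinct, so no renaming is needed.
Extract every quantifier outward, since the variables are now distinct and don't occur free across branches:
  ∀g ∃c (¬L(g) ∨ ¬L(c))
The prefix is ∀g ∃c: 1 universal, 1 existential.

1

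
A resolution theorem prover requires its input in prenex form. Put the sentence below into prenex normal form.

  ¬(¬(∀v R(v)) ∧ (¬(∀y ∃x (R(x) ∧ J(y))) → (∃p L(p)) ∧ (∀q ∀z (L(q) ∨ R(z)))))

∀v ∃y ∀x ∀p ∃q ∃z (R(v) ∨ (¬R(x) ∨ ¬J(y)) ∧ (¬L(p) ∨ ¬L(q) ∧ ¬R(z)))

First replace A → B with ¬A ∨ B.
  ¬(¬(∀v R(v)) ∧ (¬¬(∀y ∃x (R(x) ∧ J(y))) ∨ (∃p L(p)) ∧ (∀q ∀z (L(q) ∨ R(z)))))
Drive negations inward (¬∀x A ≡ ∃x ¬A, ¬∃x A ≡ ∀x ¬A, De Morgan for ∧/∨):
  (∀v R(v)) ∨ (∃y ∀x (¬R(x) ∨ ¬J(y))) ∧ ((∀p ¬L(p)) ∨ (∃q ∃z (¬L(q) ∧ ¬R(z))))
Pull the quantifiers to the front (each side's bound variable is not free in the other side):
  ∀v ∃y ∀x ∀p ∃q ∃z (R(v) ∨ (¬R(x) ∨ ¬J(y)) ∧ (¬L(p) ∨ ¬L(q) ∧ ¬R(z)))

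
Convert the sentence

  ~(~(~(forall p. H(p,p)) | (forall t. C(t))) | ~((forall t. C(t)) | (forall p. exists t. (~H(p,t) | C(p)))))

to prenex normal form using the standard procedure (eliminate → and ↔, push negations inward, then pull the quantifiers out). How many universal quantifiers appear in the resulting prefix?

3

Drive negations inward (¬∀x A ≡ ∃x ¬A, ¬∃x A ≡ ∀x ¬A, De Morgan for ∧/∨):
  ((exists p. ~H(p,p)) | (forall t. C(t))) & ((forall t. C(t)) | (forall p. exists t. (~H(p,t) | C(p))))
Rename bound variables to avoid capture: t↦b, p↦w, t↦y.
  ((exists p. ~H(p,p)) | (forall t. C(t))) & ((forall b. C(b)) | (forall w. exists y. (~H(w,y) | C(w))))
Finally move all quantifiers to the prefix:
  exists p. forall t. forall b. forall w. exists y. ((~H(p,p) | C(t)) & (C(b) | ~H(w,y) | C(w)))
The prefix is exists p forall t forall b forall w exists y: 3 universal, 2 existential.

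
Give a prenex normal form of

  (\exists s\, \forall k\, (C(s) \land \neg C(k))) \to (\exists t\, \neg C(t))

\forall s\, \exists k\, \exists t\, (\neg C(s) \lor C(k) \lor \neg C(t))

Rewrite implications/biconditionals: A → B as ¬A ∨ B.
  \neg (\exists s\, \forall k\, (C(s) \land \neg C(k))) \lor (\exists t\, \neg C(t))
Push ¬ through the quantifiers and connectives to reach negation normal form:
  (\forall s\, \exists k\, (\neg C(s) \lor C(k))) \lor (\exists t\, \neg C(t))
Pull the quantifiers to the front (each side's bound variable is not free in the other side):
  \forall s\, \exists k\, \exists t\, (\neg C(s) \lor C(k) \lor \neg C(t))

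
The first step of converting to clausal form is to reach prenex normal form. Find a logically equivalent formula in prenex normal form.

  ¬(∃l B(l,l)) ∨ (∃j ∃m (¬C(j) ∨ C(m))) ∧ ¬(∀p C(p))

∀l ∃j ∃m ∃p (¬B(l,l) ∨ (¬C(j) ∨ C(m)) ∧ ¬C(p))

Push ¬ through the quantifiers and connectives to reach negation normal form:
  (∀l ¬B(l,l)) ∨ (∃j ∃m (¬C(j) ∨ C(m))) ∧ (∃p ¬C(p))
All bound variables are already distinct, so no renaming is needed.
Extract every quantifier outward, since the variables are now distinct and don't occur free across branches:
  ∀l ∃j ∃m ∃p (¬B(l,l) ∨ (¬C(j) ∨ C(m)) ∧ ¬C(p))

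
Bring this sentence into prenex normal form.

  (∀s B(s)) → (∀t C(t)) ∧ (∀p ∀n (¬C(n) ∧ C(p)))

First replace A → B with ¬A ∨ B.
  ¬(∀s B(s)) ∨ (∀t C(t)) ∧ (∀p ∀n (¬C(n) ∧ C(p)))
Move each ¬ inward, flipping quantifiers it crosses:
  (∃s ¬B(s)) ∨ (∀t C(t)) ∧ (∀p ∀n (¬C(n) ∧ C(p)))
All bound variables are already distinct, so no renaming is needed.
Finally move all quantifiers to the prefix:
  ∃s ∀t ∀p ∀n (¬B(s) ∨ C(t) ∧ ¬C(n) ∧ C(p))

∃s ∀t ∀p ∀n (¬B(s) ∨ C(t) ∧ ¬C(n) ∧ C(p))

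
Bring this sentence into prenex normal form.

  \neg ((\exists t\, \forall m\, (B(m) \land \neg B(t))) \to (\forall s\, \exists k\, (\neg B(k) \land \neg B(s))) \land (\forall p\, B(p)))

\exists t\, \forall m\, \exists s\, \forall k\, \exists p\, (B(m) \land \neg B(t) \land (B(k) \lor B(s) \lor \neg B(p)))

Eliminate → and ↔ using ¬ and ∨.
  \neg (\neg (\exists t\, \forall m\, (B(m) \land \neg B(t))) \lor (\forall s\, \exists k\, (\neg B(k) \land \neg B(s))) \land (\forall p\, B(p)))
Drive negations inward (¬∀x A ≡ ∃x ¬A, ¬∃x A ≡ ∀x ¬A, De Morgan for ∧/∨):
  (\exists t\, \forall m\, (B(m) \land \neg B(t))) \land ((\exists s\, \forall k\, (B(k) \lor B(s))) \lor (\exists p\, \neg B(p)))
All bound variables are already distinct, so no renaming is needed.
Pull the quantifiers to the front (each side's bound variable is not free in the other side):
  \exists t\, \forall m\, \exists s\, \forall k\, \exists p\, (B(m) \land \neg B(t) \land (B(k) \lor B(s) \lor \neg B(p)))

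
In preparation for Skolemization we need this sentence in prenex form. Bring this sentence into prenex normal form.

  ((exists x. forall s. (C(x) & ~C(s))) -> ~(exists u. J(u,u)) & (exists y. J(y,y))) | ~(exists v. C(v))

Rewrite implications/biconditionals: A → B as ¬A ∨ B.
  ~(exists x. forall s. (C(x) & ~C(s))) | ~(exists u. J(u,u)) & (exists y. J(y,y)) | ~(exists v. C(v))
Push ¬ through the quantifiers and connectives to reach negation normal form:
  (forall x. exists s. (~C(x) | C(s))) | (forall u. ~J(u,u)) & (exists y. J(y,y)) | (forall v. ~C(v))
Pull the quantifiers to the front (each side's bound variable is not free in the other side):
  forall x. exists s. forall u. exists y. forall v. (~C(x) | C(s) | ~J(u,u) & J(y,y) | ~C(v))

forall x. exists s. forall u. exists y. forall v. (~C(x) | C(s) | ~J(u,u) & J(y,y) | ~C(v))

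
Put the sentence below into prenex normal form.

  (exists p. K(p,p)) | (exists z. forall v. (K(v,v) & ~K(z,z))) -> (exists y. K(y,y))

forall p. forall z. exists v. exists y. (~K(p,p) & (~K(v,v) | K(z,z)) | K(y,y))

Rewrite implications/biconditionals: A → B as ¬A ∨ B.
  ~((exists p. K(p,p)) | (exists z. forall v. (K(v,v) & ~K(z,z)))) | (exists y. K(y,y))
Move each ¬ inward, flipping quantifiers it crosses:
  (forall p. ~K(p,p)) & (forall z. exists v. (~K(v,v) | K(z,z))) | (exists y. K(y,y))
All bound variables are already distinct, so no renaming is needed.
Finally move all quantifiers to the prefix:
  forall p. forall z. exists v. exists y. (~K(p,p) & (~K(v,v) | K(z,z)) | K(y,y))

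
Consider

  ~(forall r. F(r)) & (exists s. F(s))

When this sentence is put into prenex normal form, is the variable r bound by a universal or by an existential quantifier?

existential

Move each ¬ inward, flipping quantifiers it crosses:
  (exists r. ~F(r)) & (exists s. F(s))
Extract every quantifier outward, since the variables are now distinct and don't occur free across branches:
  exists r. exists s. (~F(r) & F(s))
The quantifier forall r sits under an odd number of negations, so it flips to exists r.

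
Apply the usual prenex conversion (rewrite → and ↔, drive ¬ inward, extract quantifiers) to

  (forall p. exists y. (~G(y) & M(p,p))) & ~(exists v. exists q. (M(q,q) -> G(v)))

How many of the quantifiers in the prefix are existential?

Eliminate → and ↔ using ¬ and ∨.
  (forall p. exists y. (~G(y) & M(p,p))) & ~(exists v. exists q. (~M(q,q) | G(v)))
Move each ¬ inward, flipping quantifiers it crosses:
  (forall p. exists y. (~G(y) & M(p,p))) & (forall v. forall q. (M(q,q) & ~G(v)))
Finally move all quantifiers to the prefix:
  forall p. exists y. forall v. forall q. (~G(y) & M(p,p) & M(q,q) & ~G(v))
The prefix is forall p exists y forall v forall q: 3 universal, 1 existential.

1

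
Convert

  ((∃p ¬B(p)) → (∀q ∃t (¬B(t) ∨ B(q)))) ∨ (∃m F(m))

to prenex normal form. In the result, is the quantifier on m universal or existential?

existential

Eliminate → and ↔ using ¬ and ∨.
  ¬(∃p ¬B(p)) ∨ (∀q ∃t (¬B(t) ∨ B(q))) ∨ (∃m F(m))
Drive negations inward (¬∀x A ≡ ∃x ¬A, ¬∃x A ≡ ∀x ¬A, De Morgan for ∧/∨):
  (∀p B(p)) ∨ (∀q ∃t (¬B(t) ∨ B(q))) ∨ (∃m F(m))
Pull the quantifiers to the front (each side's bound variable is not free in the other side):
  ∀p ∀q ∃t ∃m (B(p) ∨ ¬B(t) ∨ B(q) ∨ F(m))
The quantifier ∃m sits under an even number of negations (counting the antecedent side of each →), so it remains existential.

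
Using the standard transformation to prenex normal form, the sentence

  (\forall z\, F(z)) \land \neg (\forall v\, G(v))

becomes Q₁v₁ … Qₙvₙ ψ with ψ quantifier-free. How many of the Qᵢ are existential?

1

Drive negations inward (¬∀x A ≡ ∃x ¬A, ¬∃x A ≡ ∀x ¬A, De Morgan for ∧/∨):
  (\forall z\, F(z)) \land (\exists v\, \neg G(v))
Extract every quantifier outward, since the variables are now distinct and don't occur free across branches:
  \forall z\, \exists v\, (F(z) \land \neg G(v))
The prefix is \forall z \exists v: 1 universal, 1 existential.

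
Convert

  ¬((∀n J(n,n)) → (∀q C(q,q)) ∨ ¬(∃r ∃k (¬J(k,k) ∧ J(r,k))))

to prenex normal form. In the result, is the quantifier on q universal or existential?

existential

Rewrite implications/biconditionals: A → B as ¬A ∨ B.
  ¬(¬(∀n J(n,n)) ∨ (∀q C(q,q)) ∨ ¬(∃r ∃k (¬J(k,k) ∧ J(r,k))))
Move each ¬ inward, flipping quantifiers it crosses:
  (∀n J(n,n)) ∧ (∃q ¬C(q,q)) ∧ (∃r ∃k (¬J(k,k) ∧ J(r,k)))
Extract every quantifier outward, since the variables are now distinct and don't occur free across branches:
  ∀n ∃q ∃r ∃k (J(n,n) ∧ ¬C(q,q) ∧ ¬J(k,k) ∧ J(r,k))
The quantifier ∀q sits under an odd number of negations (counting the antecedent side of each →), so it flips to ∃q.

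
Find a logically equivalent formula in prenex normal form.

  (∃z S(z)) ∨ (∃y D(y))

Pull the quantifiers to the front (each side's bound variable is not free in the other side):
  ∃z ∃y (S(z) ∨ D(y))

∃z ∃y (S(z) ∨ D(y))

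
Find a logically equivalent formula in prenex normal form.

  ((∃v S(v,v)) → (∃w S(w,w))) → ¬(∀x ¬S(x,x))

Eliminate → and ↔ using ¬ and ∨.
  ¬(¬(∃v S(v,v)) ∨ (∃w S(w,w))) ∨ ¬(∀x ¬S(x,x))
Drive negations inward (¬∀x A ≡ ∃x ¬A, ¬∃x A ≡ ∀x ¬A, De Morgan for ∧/∨):
  (∃v S(v,v)) ∧ (∀w ¬S(w,w)) ∨ (∃x S(x,x))
Pull the quantifiers to the front (each side's bound variable is not free in the other side):
  ∃v ∀w ∃x (S(v,v) ∧ ¬S(w,w) ∨ S(x,x))

∃v ∀w ∃x (S(v,v) ∧ ¬S(w,w) ∨ S(x,x))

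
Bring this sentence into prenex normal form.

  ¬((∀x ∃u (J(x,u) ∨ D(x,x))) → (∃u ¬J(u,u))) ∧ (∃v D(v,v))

Rewrite implications/biconditionals: A → B as ¬A ∨ B.
  ¬(¬(∀x ∃u (J(x,u) ∨ D(x,x))) ∨ (∃u ¬J(u,u))) ∧ (∃v D(v,v))
Push ¬ through the quantifiers and connectives to reach negation normal form:
  (∀x ∃u (J(x,u) ∨ D(x,x))) ∧ (∀u J(u,u)) ∧ (∃v D(v,v))
Standardize variables apart so no two quantifiers bind the same name: u↦q.
  (∀x ∃u (J(x,u) ∨ D(x,x))) ∧ (∀q J(q,q)) ∧ (∃v D(v,v))
Extract every quantifier outward, since the variables are now distinct and don't occur free across branches:
  ∀x ∃u ∀q ∃v ((J(x,u) ∨ D(x,x)) ∧ J(q,q) ∧ D(v,v))

∀x ∃u ∀q ∃v ((J(x,u) ∨ D(x,x)) ∧ J(q,q) ∧ D(v,v))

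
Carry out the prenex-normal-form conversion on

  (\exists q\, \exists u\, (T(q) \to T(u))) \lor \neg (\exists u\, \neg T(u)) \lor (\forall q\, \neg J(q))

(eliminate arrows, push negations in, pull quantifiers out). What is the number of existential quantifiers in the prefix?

2

First replace A → B with ¬A ∨ B.
  (\exists q\, \exists u\, (\neg T(q) \lor T(u))) \lor \neg (\exists u\, \neg T(u)) \lor (\forall q\, \neg J(q))
Move each ¬ inward, flipping quantifiers it crosses:
  (\exists q\, \exists u\, (\neg T(q) \lor T(u))) \lor (\forall u\, T(u)) \lor (\forall q\, \neg J(q))
Rename bound variables to avoid capture: u↦a, q↦b.
  (\exists q\, \exists u\, (\neg T(q) \lor T(u))) \lor (\forall a\, T(a)) \lor (\forall b\, \neg J(b))
Extract every quantifier outward, since the variables are now distinct and don't occur free across branches:
  \exists q\, \exists u\, \forall a\, \forall b\, (\neg T(q) \lor T(u) \lor T(a) \lor \neg J(b))
The prefix is \exists q \exists u \forall a \forall b: 2 universal, 2 existential.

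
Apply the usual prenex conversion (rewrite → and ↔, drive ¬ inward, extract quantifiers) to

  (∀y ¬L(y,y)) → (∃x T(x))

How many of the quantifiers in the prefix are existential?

2

Eliminate → and ↔ using ¬ and ∨.
  ¬(∀y ¬L(y,y)) ∨ (∃x T(x))
Drive negations inward (¬∀x A ≡ ∃x ¬A, ¬∃x A ≡ ∀x ¬A, De Morgan for ∧/∨):
  (∃y L(y,y)) ∨ (∃x T(x))
All bound variables are already distinct, so no renaming is needed.
Extract every quantifier outward, since the variables are now distinct and don't occur free across branches:
  ∃y ∃x (L(y,y) ∨ T(x))
The prefix is ∃y ∃x: 0 universal, 2 existential.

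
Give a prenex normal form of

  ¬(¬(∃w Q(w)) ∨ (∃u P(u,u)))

Drive negations inward (¬∀x A ≡ ∃x ¬A, ¬∃x A ≡ ∀x ¬A, De Morgan for ∧/∨):
  (∃w Q(w)) ∧ (∀u ¬P(u,u))
All bound variables are already distinct, so no renaming is needed.
Pull the quantifiers to the front (each side's bound variable is not free in the other side):
  ∃w ∀u (Q(w) ∧ ¬P(u,u))

∃w ∀u (Q(w) ∧ ¬P(u,u))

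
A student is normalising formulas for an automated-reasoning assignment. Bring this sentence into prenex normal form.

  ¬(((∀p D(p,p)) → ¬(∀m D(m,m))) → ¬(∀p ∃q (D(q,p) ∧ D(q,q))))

∃p ∃m ∀u ∃q ((¬D(p,p) ∨ ¬D(m,m)) ∧ D(q,u) ∧ D(q,q))

Eliminate → and ↔ using ¬ and ∨.
  ¬(¬(¬(∀p D(p,p)) ∨ ¬(∀m D(m,m))) ∨ ¬(∀p ∃q (D(q,p) ∧ D(q,q))))
Drive negations inward (¬∀x A ≡ ∃x ¬A, ¬∃x A ≡ ∀x ¬A, De Morgan for ∧/∨):
  ((∃p ¬D(p,p)) ∨ (∃m ¬D(m,m))) ∧ (∀p ∃q (D(q,p) ∧ D(q,q)))
Standardize variables apart so no two quantifiers bind the same name: p↦u.
  ((∃p ¬D(p,p)) ∨ (∃m ¬D(m,m))) ∧ (∀u ∃q (D(q,u) ∧ D(q,q)))
Pull the quantifiers to the front (each side's bound variable is not free in the other side):
  ∃p ∃m ∀u ∃q ((¬D(p,p) ∨ ¬D(m,m)) ∧ D(q,u) ∧ D(q,q))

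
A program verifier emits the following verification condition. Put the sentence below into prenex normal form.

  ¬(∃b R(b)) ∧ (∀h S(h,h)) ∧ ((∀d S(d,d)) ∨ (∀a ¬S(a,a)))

∀b ∀h ∀d ∀a (¬R(b) ∧ S(h,h) ∧ (S(d,d) ∨ ¬S(a,a)))

Push ¬ through the quantifiers and connectives to reach negation normal form:
  (∀b ¬R(b)) ∧ (∀h S(h,h)) ∧ ((∀d S(d,d)) ∨ (∀a ¬S(a,a)))
All bound variables are already distinct, so no renaming is needed.
Finally move all quantifiers to the prefix:
  ∀b ∀h ∀d ∀a (¬R(b) ∧ S(h,h) ∧ (S(d,d) ∨ ¬S(a,a)))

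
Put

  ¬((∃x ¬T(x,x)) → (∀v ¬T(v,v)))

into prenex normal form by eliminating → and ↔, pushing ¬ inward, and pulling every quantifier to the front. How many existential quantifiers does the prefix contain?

First replace A → B with ¬A ∨ B.
  ¬(¬(∃x ¬T(x,x)) ∨ (∀v ¬T(v,v)))
Drive negations inward (¬∀x A ≡ ∃x ¬A, ¬∃x A ≡ ∀x ¬A, De Morgan for ∧/∨):
  (∃x ¬T(x,x)) ∧ (∃v T(v,v))
Pull the quantifiers to the front (each side's bound variable is not free in the other side):
  ∃x ∃v (¬T(x,x) ∧ T(v,v))
The prefix is ∃x ∃v: 0 universal, 2 existential.

2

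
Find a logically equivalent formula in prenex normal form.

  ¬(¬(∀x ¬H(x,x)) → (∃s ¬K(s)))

Rewrite implications/biconditionals: A → B as ¬A ∨ B.
  ¬(¬¬(∀x ¬H(x,x)) ∨ (∃s ¬K(s)))
Push ¬ through the quantifiers and connectives to reach negation normal form:
  (∃x H(x,x)) ∧ (∀s K(s))
Finally move all quantifiers to the prefix:
  ∃x ∀s (H(x,x) ∧ K(s))

∃x ∀s (H(x,x) ∧ K(s))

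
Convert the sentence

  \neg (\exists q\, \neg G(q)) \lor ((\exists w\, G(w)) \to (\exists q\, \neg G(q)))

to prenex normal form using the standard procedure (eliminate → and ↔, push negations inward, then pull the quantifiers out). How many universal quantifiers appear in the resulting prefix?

Rewrite implications/biconditionals: A → B as ¬A ∨ B.
  \neg (\exists q\, \neg G(q)) \lor \neg (\exists w\, G(w)) \lor (\exists q\, \neg G(q))
Push ¬ through the quantifiers and connectives to reach negation normal form:
  (\forall q\, G(q)) \lor (\forall w\, \neg G(w)) \lor (\exists q\, \neg G(q))
Standardize variables apart so no two quantifiers bind the same name: q↦x.
  (\forall q\, G(q)) \lor (\forall w\, \neg G(w)) \lor (\exists x\, \neg G(x))
Pull the quantifiers to the front (each side's bound variable is not free in the other side):
  \forall q\, \forall w\, \exists x\, (G(q) \lor \neg G(w) \lor \neg G(x))
The prefix is \forall q \forall w \exists x: 2 universal, 1 existential.

2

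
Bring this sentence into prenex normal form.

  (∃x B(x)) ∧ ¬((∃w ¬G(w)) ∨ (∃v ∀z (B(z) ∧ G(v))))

∃x ∀w ∀v ∃z (B(x) ∧ G(w) ∧ (¬B(z) ∨ ¬G(v)))

Drive negations inward (¬∀x A ≡ ∃x ¬A, ¬∃x A ≡ ∀x ¬A, De Morgan for ∧/∨):
  (∃x B(x)) ∧ (∀w G(w)) ∧ (∀v ∃z (¬B(z) ∨ ¬G(v)))
Extract every quantifier outward, since the variables are now distinct and don't occur free across branches:
  ∃x ∀w ∀v ∃z (B(x) ∧ G(w) ∧ (¬B(z) ∨ ¬G(v)))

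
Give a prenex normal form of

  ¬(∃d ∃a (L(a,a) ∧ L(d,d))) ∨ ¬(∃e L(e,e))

∀d ∀a ∀e (¬L(a,a) ∨ ¬L(d,d) ∨ ¬L(e,e))

Drive negations inward (¬∀x A ≡ ∃x ¬A, ¬∃x A ≡ ∀x ¬A, De Morgan for ∧/∨):
  (∀d ∀a (¬L(a,a) ∨ ¬L(d,d))) ∨ (∀e ¬L(e,e))
All bound variables are already distinct, so no renaming is needed.
Extract every quantifier outward, since the variables are now distinct and don't occur free across branches:
  ∀d ∀a ∀e (¬L(a,a) ∨ ¬L(d,d) ∨ ¬L(e,e))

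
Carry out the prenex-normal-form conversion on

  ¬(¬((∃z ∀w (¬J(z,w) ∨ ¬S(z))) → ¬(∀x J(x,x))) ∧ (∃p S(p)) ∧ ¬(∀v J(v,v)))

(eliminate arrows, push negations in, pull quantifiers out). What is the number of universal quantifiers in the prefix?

3

Rewrite implications/biconditionals: A → B as ¬A ∨ B.
  ¬(¬(¬(∃z ∀w (¬J(z,w) ∨ ¬S(z))) ∨ ¬(∀x J(x,x))) ∧ (∃p S(p)) ∧ ¬(∀v J(v,v)))
Move each ¬ inward, flipping quantifiers it crosses:
  (∀z ∃w (J(z,w) ∧ S(z))) ∨ (∃x ¬J(x,x)) ∨ (∀p ¬S(p)) ∨ (∀v J(v,v))
All bound variables are already distinct, so no renaming is needed.
Pull the quantifiers to the front (each side's bound variable is not free in the other side):
  ∀z ∃w ∃x ∀p ∀v (J(z,w) ∧ S(z) ∨ ¬J(x,x) ∨ ¬S(p) ∨ J(v,v))
The prefix is ∀z ∃w ∃x ∀p ∀v: 3 universal, 2 existential.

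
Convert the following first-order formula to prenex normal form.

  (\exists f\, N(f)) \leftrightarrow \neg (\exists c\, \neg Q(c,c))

Eliminate → and ↔ using ¬ and ∨; A ↔ B as (¬A ∨ B) ∧ (¬B ∨ A).
  (\neg (\exists f\, N(f)) \lor \neg (\exists c\, \neg Q(c,c))) \land (\neg \neg (\exists c\, \neg Q(c,c)) \lor (\exists f\, N(f)))
Push ¬ through the quantifiers and connectives to reach negation normal form:
  ((\forall f\, \neg N(f)) \lor (\forall c\, Q(c,c))) \land ((\exists c\, \neg Q(c,c)) \lor (\exists f\, N(f)))
Standardize variables apart so no two quantifiers bind the same name: c↦v, f↦u.
  ((\forall f\, \neg N(f)) \lor (\forall c\, Q(c,c))) \land ((\exists v\, \neg Q(v,v)) \lor (\exists u\, N(u)))
Pull the quantifiers to the front (each side's bound variable is not free in the other side):
  \forall f\, \forall c\, \exists v\, \exists u\, ((\neg N(f) \lor Q(c,c)) \land (\neg Q(v,v) \lor N(u)))

\forall f\, \forall c\, \exists v\, \exists u\, ((\neg N(f) \lor Q(c,c)) \land (\neg Q(v,v) \lor N(u)))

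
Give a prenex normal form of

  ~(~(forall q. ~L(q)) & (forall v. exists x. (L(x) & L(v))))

Push ¬ through the quantifiers and connectives to reach negation normal form:
  (forall q. ~L(q)) | (exists v. forall x. (~L(x) | ~L(v)))
All bound variables are already distinct, so no renaming is needed.
Pull the quantifiers to the front (each side's bound variable is not free in the other side):
  forall q. exists v. forall x. (~L(q) | ~L(x) | ~L(v))

forall q. exists v. forall x. (~L(q) | ~L(x) | ~L(v))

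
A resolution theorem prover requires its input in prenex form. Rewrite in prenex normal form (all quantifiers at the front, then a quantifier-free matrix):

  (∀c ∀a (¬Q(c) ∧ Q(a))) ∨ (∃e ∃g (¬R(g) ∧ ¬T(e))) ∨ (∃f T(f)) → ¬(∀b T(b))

Rewrite implications/biconditionals: A → B as ¬A ∨ B.
  ¬((∀c ∀a (¬Q(c) ∧ Q(a))) ∨ (∃e ∃g (¬R(g) ∧ ¬T(e))) ∨ (∃f T(f))) ∨ ¬(∀b T(b))
Move each ¬ inward, flipping quantifiers it crosses:
  (∃c ∃a (Q(c) ∨ ¬Q(a))) ∧ (∀e ∀g (R(g) ∨ T(e))) ∧ (∀f ¬T(f)) ∨ (∃b ¬T(b))
All bound variables are already distinct, so no renaming is needed.
Extract every quantifier outward, since the variables are now distinct and don't occur free across branches:
  ∃c ∃a ∀e ∀g ∀f ∃b ((Q(c) ∨ ¬Q(a)) ∧ (R(g) ∨ T(e)) ∧ ¬T(f) ∨ ¬T(b))

∃c ∃a ∀e ∀g ∀f ∃b ((Q(c) ∨ ¬Q(a)) ∧ (R(g) ∨ T(e)) ∧ ¬T(f) ∨ ¬T(b))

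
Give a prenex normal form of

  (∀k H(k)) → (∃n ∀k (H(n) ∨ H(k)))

Eliminate → and ↔ using ¬ and ∨.
  ¬(∀k H(k)) ∨ (∃n ∀k (H(n) ∨ H(k)))
Move each ¬ inward, flipping quantifiers it crosses:
  (∃k ¬H(k)) ∨ (∃n ∀k (H(n) ∨ H(k)))
Give each quantifier a distinct variable: k↦z.
  (∃k ¬H(k)) ∨ (∃n ∀z (H(n) ∨ H(z)))
Pull the quantifiers to the front (each side's bound variable is not free in the other side):
  ∃k ∃n ∀z (¬H(k) ∨ H(n) ∨ H(z))

∃k ∃n ∀z (¬H(k) ∨ H(n) ∨ H(z))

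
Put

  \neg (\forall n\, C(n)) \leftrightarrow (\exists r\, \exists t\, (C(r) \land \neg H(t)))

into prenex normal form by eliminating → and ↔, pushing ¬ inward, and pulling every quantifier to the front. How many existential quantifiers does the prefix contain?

Rewrite implications/biconditionals: A → B as ¬A ∨ B; A ↔ B as (¬A ∨ B) ∧ (¬B ∨ A).
  (\neg \neg (\forall n\, C(n)) \lor (\exists r\, \exists t\, (C(r) \land \neg H(t)))) \land (\neg (\exists r\, \exists t\, (C(r) \land \neg H(t))) \lor \neg (\forall n\, C(n)))
Push ¬ through the quantifiers and connectives to reach negation normal form:
  ((\forall n\, C(n)) \lor (\exists r\, \exists t\, (C(r) \land \neg H(t)))) \land ((\forall r\, \forall t\, (\neg C(r) \lor H(t))) \lor (\exists n\, \neg C(n)))
Rename bound variables to avoid capture: r↦v, t↦x, n↦w1.
  ((\forall n\, C(n)) \lor (\exists r\, \exists t\, (C(r) \land \neg H(t)))) \land ((\forall v\, \forall x\, (\neg C(v) \lor H(x))) \lor (\exists w1\, \neg C(w1)))
Finally move all quantifiers to the prefix:
  \forall n\, \exists r\, \exists t\, \forall v\, \forall x\, \exists w1\, ((C(n) \lor C(r) \land \neg H(t)) \land (\neg C(v) \lor H(x) \lor \neg C(w1)))
The prefix is \forall n \exists r \exists t \forall v \forall x \exists w1: 3 universal, 3 existential.

3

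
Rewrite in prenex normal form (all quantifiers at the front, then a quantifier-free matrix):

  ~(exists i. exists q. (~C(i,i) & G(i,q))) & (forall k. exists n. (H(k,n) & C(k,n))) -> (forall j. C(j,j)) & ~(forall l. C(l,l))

exists i. exists q. exists k. forall n. forall j. exists l. (~C(i,i) & G(i,q) | ~H(k,n) | ~C(k,n) | C(j,j) & ~C(l,l))

First replace A → B with ¬A ∨ B.
  ~(~(exists i. exists q. (~C(i,i) & G(i,q))) & (forall k. exists n. (H(k,n) & C(k,n)))) | (forall j. C(j,j)) & ~(forall l. C(l,l))
Drive negations inward (¬∀x A ≡ ∃x ¬A, ¬∃x A ≡ ∀x ¬A, De Morgan for ∧/∨):
  (exists i. exists q. (~C(i,i) & G(i,q))) | (exists k. forall n. (~H(k,n) | ~C(k,n))) | (forall j. C(j,j)) & (exists l. ~C(l,l))
All bound variables are already distinct, so no renaming is needed.
Finally move all quantifiers to the prefix:
  exists i. exists q. exists k. forall n. forall j. exists l. (~C(i,i) & G(i,q) | ~H(k,n) | ~C(k,n) | C(j,j) & ~C(l,l))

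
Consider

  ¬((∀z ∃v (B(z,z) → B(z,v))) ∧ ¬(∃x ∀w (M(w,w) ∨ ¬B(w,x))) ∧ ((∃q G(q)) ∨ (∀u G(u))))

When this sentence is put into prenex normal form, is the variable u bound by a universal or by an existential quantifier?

existential

Eliminate → and ↔ using ¬ and ∨.
  ¬((∀z ∃v (¬B(z,z) ∨ B(z,v))) ∧ ¬(∃x ∀w (M(w,w) ∨ ¬B(w,x))) ∧ ((∃q G(q)) ∨ (∀u G(u))))
Move each ¬ inward, flipping quantifiers it crosses:
  (∃z ∀v (B(z,z) ∧ ¬B(z,v))) ∨ (∃x ∀w (M(w,w) ∨ ¬B(w,x))) ∨ (∀q ¬G(q)) ∧ (∃u ¬G(u))
Extract every quantifier outward, since the variables are now distinct and don't occur free across branches:
  ∃z ∀v ∃x ∀w ∀q ∃u (B(z,z) ∧ ¬B(z,v) ∨ M(w,w) ∨ ¬B(w,x) ∨ ¬G(q) ∧ ¬G(u))
The quantifier ∀u sits under an odd number of negations (counting the antecedent side of each →), so it flips to ∃u.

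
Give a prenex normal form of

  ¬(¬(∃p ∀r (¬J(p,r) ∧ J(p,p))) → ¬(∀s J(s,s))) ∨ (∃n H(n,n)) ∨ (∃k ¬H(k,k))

Rewrite implications/biconditionals: A → B as ¬A ∨ B.
  ¬(¬¬(∃p ∀r (¬J(p,r) ∧ J(p,p))) ∨ ¬(∀s J(s,s))) ∨ (∃n H(n,n)) ∨ (∃k ¬H(k,k))
Drive negations inward (¬∀x A ≡ ∃x ¬A, ¬∃x A ≡ ∀x ¬A, De Morgan for ∧/∨):
  (∀p ∃r (J(p,r) ∨ ¬J(p,p))) ∧ (∀s J(s,s)) ∨ (∃n H(n,n)) ∨ (∃k ¬H(k,k))
Finally move all quantifiers to the prefix:
  ∀p ∃r ∀s ∃n ∃k ((J(p,r) ∨ ¬J(p,p)) ∧ J(s,s) ∨ H(n,n) ∨ ¬H(k,k))

∀p ∃r ∀s ∃n ∃k ((J(p,r) ∨ ¬J(p,p)) ∧ J(s,s) ∨ H(n,n) ∨ ¬H(k,k))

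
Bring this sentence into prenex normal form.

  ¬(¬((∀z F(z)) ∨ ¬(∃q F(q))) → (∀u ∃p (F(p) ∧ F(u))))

First replace A → B with ¬A ∨ B.
  ¬(¬¬((∀z F(z)) ∨ ¬(∃q F(q))) ∨ (∀u ∃p (F(p) ∧ F(u))))
Drive negations inward (¬∀x A ≡ ∃x ¬A, ¬∃x A ≡ ∀x ¬A, De Morgan for ∧/∨):
  (∃z ¬F(z)) ∧ (∃q F(q)) ∧ (∃u ∀p (¬F(p) ∨ ¬F(u)))
Extract every quantifier outward, since the variables are now distinct and don't occur free across branches:
  ∃z ∃q ∃u ∀p (¬F(z) ∧ F(q) ∧ (¬F(p) ∨ ¬F(u)))

∃z ∃q ∃u ∀p (¬F(z) ∧ F(q) ∧ (¬F(p) ∨ ¬F(u)))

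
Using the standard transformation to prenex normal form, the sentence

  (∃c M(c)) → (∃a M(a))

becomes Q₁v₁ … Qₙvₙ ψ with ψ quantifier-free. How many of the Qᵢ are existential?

Eliminate → and ↔ using ¬ and ∨.
  ¬(∃c M(c)) ∨ (∃a M(a))
Push ¬ through the quantifiers and connectives to reach negation normal form:
  (∀c ¬M(c)) ∨ (∃a M(a))
All bound variables are already distinct, so no renaming is needed.
Finally move all quantifiers to the prefix:
  ∀c ∃a (¬M(c) ∨ M(a))
The prefix is ∀c ∃a: 1 universal, 1 existential.

1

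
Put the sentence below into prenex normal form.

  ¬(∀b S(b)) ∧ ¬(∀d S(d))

∃b ∃d (¬S(b) ∧ ¬S(d))

Push ¬ through the quantifiers and connectives to reach negation normal form:
  (∃b ¬S(b)) ∧ (∃d ¬S(d))
All bound variables are already distinct, so no renaming is needed.
Finally move all quantifiers to the prefix:
  ∃b ∃d (¬S(b) ∧ ¬S(d))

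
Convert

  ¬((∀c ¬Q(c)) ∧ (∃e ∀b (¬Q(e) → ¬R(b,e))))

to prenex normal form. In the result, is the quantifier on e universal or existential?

universal

Rewrite implications/biconditionals: A → B as ¬A ∨ B.
  ¬((∀c ¬Q(c)) ∧ (∃e ∀b (¬¬Q(e) ∨ ¬R(b,e))))
Push ¬ through the quantifiers and connectives to reach negation normal form:
  (∃c Q(c)) ∨ (∀e ∃b (¬Q(e) ∧ R(b,e)))
All bound variables are already distinct, so no renaming is needed.
Pull the quantifiers to the front (each side's bound variable is not free in the other side):
  ∃c ∀e ∃b (Q(c) ∨ ¬Q(e) ∧ R(b,e))
The quantifier ∃e sits under an odd number of negations (counting the antecedent side of each →), so it flips to ∀e.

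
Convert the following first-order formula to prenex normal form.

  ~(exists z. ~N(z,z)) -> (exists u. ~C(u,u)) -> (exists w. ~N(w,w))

Rewrite implications/biconditionals: A → B as ¬A ∨ B.
  ~~(exists z. ~N(z,z)) | ~(exists u. ~C(u,u)) | (exists w. ~N(w,w))
Move each ¬ inward, flipping quantifiers it crosses:
  (exists z. ~N(z,z)) | (forall u. C(u,u)) | (exists w. ~N(w,w))
Finally move all quantifiers to the prefix:
  exists z. forall u. exists w. (~N(z,z) | C(u,u) | ~N(w,w))

exists z. forall u. exists w. (~N(z,z) | C(u,u) | ~N(w,w))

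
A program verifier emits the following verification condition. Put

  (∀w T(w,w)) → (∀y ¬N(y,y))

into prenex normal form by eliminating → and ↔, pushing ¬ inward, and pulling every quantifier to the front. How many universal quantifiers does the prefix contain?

Eliminate → and ↔ using ¬ and ∨.
  ¬(∀w T(w,w)) ∨ (∀y ¬N(y,y))
Push ¬ through the quantifiers and connectives to reach negation normal form:
  (∃w ¬T(w,w)) ∨ (∀y ¬N(y,y))
Extract every quantifier outward, since the variables are now distinct and don't occur free across branches:
  ∃w ∀y (¬T(w,w) ∨ ¬N(y,y))
The prefix is ∃w ∀y: 1 universal, 1 existential.

1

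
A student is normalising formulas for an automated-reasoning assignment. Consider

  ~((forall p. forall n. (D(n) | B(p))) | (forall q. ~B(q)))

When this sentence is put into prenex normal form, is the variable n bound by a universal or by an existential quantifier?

Push ¬ through the quantifiers and connectives to reach negation normal form:
  (exists p. exists n. (~D(n) & ~B(p))) & (exists q. B(q))
All bound variables are already distinct, so no renaming is needed.
Pull the quantifiers to the front (each side's bound variable is not free in the other side):
  exists p. exists n. exists q. (~D(n) & ~B(p) & B(q))
The quantifier forall n sits under an odd number of negations, so it flips to exists n.

existential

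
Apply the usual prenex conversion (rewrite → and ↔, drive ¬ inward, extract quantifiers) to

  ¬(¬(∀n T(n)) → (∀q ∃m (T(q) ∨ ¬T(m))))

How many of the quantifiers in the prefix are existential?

2

Eliminate → and ↔ using ¬ and ∨.
  ¬(¬¬(∀n T(n)) ∨ (∀q ∃m (T(q) ∨ ¬T(m))))
Drive negations inward (¬∀x A ≡ ∃x ¬A, ¬∃x A ≡ ∀x ¬A, De Morgan for ∧/∨):
  (∃n ¬T(n)) ∧ (∃q ∀m (¬T(q) ∧ T(m)))
All bound variables are already distinct, so no renaming is needed.
Pull the quantifiers to the front (each side's bound variable is not free in the other side):
  ∃n ∃q ∀m (¬T(n) ∧ ¬T(q) ∧ T(m))
The prefix is ∃n ∃q ∀m: 1 universal, 2 existential.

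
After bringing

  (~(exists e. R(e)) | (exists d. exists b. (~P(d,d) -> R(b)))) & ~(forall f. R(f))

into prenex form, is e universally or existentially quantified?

First replace A → B with ¬A ∨ B.
  (~(exists e. R(e)) | (exists d. exists b. (~~P(d,d) | R(b)))) & ~(forall f. R(f))
Drive negations inward (¬∀x A ≡ ∃x ¬A, ¬∃x A ≡ ∀x ¬A, De Morgan for ∧/∨):
  ((forall e. ~R(e)) | (exists d. exists b. (P(d,d) | R(b)))) & (exists f. ~R(f))
Extract every quantifier outward, since the variables are now distinct and don't occur free across branches:
  forall e. exists d. exists b. exists f. ((~R(e) | P(d,d) | R(b)) & ~R(f))
The quantifier exists e sits under an odd number of negations (counting the antecedent side of each →), so it flips to forall e.

universal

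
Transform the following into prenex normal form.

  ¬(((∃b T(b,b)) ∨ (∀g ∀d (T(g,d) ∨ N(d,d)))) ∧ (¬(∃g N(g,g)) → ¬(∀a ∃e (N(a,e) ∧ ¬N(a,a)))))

∀b ∃g ∃d ∀z1 ∀a ∃e (¬T(b,b) ∧ ¬T(g,d) ∧ ¬N(d,d) ∨ ¬N(z1,z1) ∧ N(a,e) ∧ ¬N(a,a))

First replace A → B with ¬A ∨ B.
  ¬(((∃b T(b,b)) ∨ (∀g ∀d (T(g,d) ∨ N(d,d)))) ∧ (¬¬(∃g N(g,g)) ∨ ¬(∀a ∃e (N(a,e) ∧ ¬N(a,a)))))
Push ¬ through the quantifiers and connectives to reach negation normal form:
  (∀b ¬T(b,b)) ∧ (∃g ∃d (¬T(g,d) ∧ ¬N(d,d))) ∨ (∀g ¬N(g,g)) ∧ (∀a ∃e (N(a,e) ∧ ¬N(a,a)))
Standardize variables apart so no two quantifiers bind the same name: g↦z1.
  (∀b ¬T(b,b)) ∧ (∃g ∃d (¬T(g,d) ∧ ¬N(d,d))) ∨ (∀z1 ¬N(z1,z1)) ∧ (∀a ∃e (N(a,e) ∧ ¬N(a,a)))
Extract every quantifier outward, since the variables are now distinct and don't occur free across branches:
  ∀b ∃g ∃d ∀z1 ∀a ∃e (¬T(b,b) ∧ ¬T(g,d) ∧ ¬N(d,d) ∨ ¬N(z1,z1) ∧ N(a,e) ∧ ¬N(a,a))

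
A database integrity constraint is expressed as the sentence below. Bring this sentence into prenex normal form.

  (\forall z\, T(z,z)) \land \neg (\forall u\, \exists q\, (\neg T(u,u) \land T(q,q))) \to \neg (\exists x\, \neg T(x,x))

\exists z\, \forall u\, \exists q\, \forall x\, (\neg T(z,z) \lor \neg T(u,u) \land T(q,q) \lor T(x,x))

Rewrite implications/biconditionals: A → B as ¬A ∨ B.
  \neg ((\forall z\, T(z,z)) \land \neg (\forall u\, \exists q\, (\neg T(u,u) \land T(q,q)))) \lor \neg (\exists x\, \neg T(x,x))
Push ¬ through the quantifiers and connectives to reach negation normal form:
  (\exists z\, \neg T(z,z)) \lor (\forall u\, \exists q\, (\neg T(u,u) \land T(q,q))) \lor (\forall x\, T(x,x))
All bound variables are already distinct, so no renaming is needed.
Pull the quantifiers to the front (each side's bound variable is not free in the other side):
  \exists z\, \forall u\, \exists q\, \forall x\, (\neg T(z,z) \lor \neg T(u,u) \land T(q,q) \lor T(x,x))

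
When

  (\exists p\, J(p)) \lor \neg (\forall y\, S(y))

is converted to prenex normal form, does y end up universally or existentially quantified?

existential

Drive negations inward (¬∀x A ≡ ∃x ¬A, ¬∃x A ≡ ∀x ¬A, De Morgan for ∧/∨):
  (\exists p\, J(p)) \lor (\exists y\, \neg S(y))
Pull the quantifiers to the front (each side's bound variable is not free in the other side):
  \exists p\, \exists y\, (J(p) \lor \neg S(y))
The quantifier \forall y sits under an odd number of negations, so it flips to \exists y.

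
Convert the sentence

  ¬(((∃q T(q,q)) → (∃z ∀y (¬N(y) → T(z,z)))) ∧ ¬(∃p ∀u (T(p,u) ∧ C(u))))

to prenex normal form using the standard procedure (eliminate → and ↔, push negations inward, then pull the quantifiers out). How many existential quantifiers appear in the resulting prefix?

Rewrite implications/biconditionals: A → B as ¬A ∨ B.
  ¬((¬(∃q T(q,q)) ∨ (∃z ∀y (¬¬N(y) ∨ T(z,z)))) ∧ ¬(∃p ∀u (T(p,u) ∧ C(u))))
Push ¬ through the quantifiers and connectives to reach negation normal form:
  (∃q T(q,q)) ∧ (∀z ∃y (¬N(y) ∧ ¬T(z,z))) ∨ (∃p ∀u (T(p,u) ∧ C(u)))
Pull the quantifiers to the front (each side's bound variable is not free in the other side):
  ∃q ∀z ∃y ∃p ∀u (T(q,q) ∧ ¬N(y) ∧ ¬T(z,z) ∨ T(p,u) ∧ C(u))
The prefix is ∃q ∀z ∃y ∃p ∀u: 2 universal, 3 existential.

3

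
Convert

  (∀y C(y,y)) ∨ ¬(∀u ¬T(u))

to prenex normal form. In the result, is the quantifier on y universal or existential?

universal

Move each ¬ inward, flipping quantifiers it crosses:
  (∀y C(y,y)) ∨ (∃u T(u))
Pull the quantifiers to the front (each side's bound variable is not free in the other side):
  ∀y ∃u (C(y,y) ∨ T(u))
The quantifier ∀y sits under an even number of negations, so it remains universal.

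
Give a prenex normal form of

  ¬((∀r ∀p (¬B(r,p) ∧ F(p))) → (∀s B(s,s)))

∀r ∀p ∃s (¬B(r,p) ∧ F(p) ∧ ¬B(s,s))

Eliminate → and ↔ using ¬ and ∨.
  ¬(¬(∀r ∀p (¬B(r,p) ∧ F(p))) ∨ (∀s B(s,s)))
Move each ¬ inward, flipping quantifiers it crosses:
  (∀r ∀p (¬B(r,p) ∧ F(p))) ∧ (∃s ¬B(s,s))
Finally move all quantifiers to the prefix:
  ∀r ∀p ∃s (¬B(r,p) ∧ F(p) ∧ ¬B(s,s))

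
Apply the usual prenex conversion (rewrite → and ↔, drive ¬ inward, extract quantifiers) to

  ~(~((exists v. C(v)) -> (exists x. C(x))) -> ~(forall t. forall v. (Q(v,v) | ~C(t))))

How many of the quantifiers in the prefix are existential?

1

Rewrite implications/biconditionals: A → B as ¬A ∨ B.
  ~(~~(~(exists v. C(v)) | (exists x. C(x))) | ~(forall t. forall v. (Q(v,v) | ~C(t))))
Move each ¬ inward, flipping quantifiers it crosses:
  (exists v. C(v)) & (forall x. ~C(x)) & (forall t. forall v. (Q(v,v) | ~C(t)))
Give each quantifier a distinct variable: v↦b.
  (exists v. C(v)) & (forall x. ~C(x)) & (forall t. forall b. (Q(b,b) | ~C(t)))
Pull the quantifiers to the front (each side's bound variable is not free in the other side):
  exists v. forall x. forall t. forall b. (C(v) & ~C(x) & (Q(b,b) | ~C(t)))
The prefix is exists v forall x forall t forall b: 3 universal, 1 existential.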